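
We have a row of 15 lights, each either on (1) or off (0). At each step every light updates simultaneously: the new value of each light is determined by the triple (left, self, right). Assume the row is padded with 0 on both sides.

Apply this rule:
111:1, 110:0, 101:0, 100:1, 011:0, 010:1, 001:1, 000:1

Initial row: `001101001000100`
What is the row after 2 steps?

step 1: 110001111111111
step 2: 001110111111110

001110111111110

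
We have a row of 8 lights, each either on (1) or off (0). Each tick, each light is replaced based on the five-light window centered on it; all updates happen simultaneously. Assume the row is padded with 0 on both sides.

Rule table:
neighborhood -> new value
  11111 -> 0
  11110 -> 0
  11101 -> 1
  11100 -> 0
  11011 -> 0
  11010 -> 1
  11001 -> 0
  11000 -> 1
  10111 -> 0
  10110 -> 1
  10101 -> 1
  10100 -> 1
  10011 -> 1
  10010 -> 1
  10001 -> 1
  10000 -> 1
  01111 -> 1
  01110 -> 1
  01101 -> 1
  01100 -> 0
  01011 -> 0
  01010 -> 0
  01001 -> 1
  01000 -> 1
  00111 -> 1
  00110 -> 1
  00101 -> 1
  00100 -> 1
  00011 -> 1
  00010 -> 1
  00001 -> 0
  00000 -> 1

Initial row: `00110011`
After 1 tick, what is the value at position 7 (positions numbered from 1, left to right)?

1

01100110
position 7 holds 1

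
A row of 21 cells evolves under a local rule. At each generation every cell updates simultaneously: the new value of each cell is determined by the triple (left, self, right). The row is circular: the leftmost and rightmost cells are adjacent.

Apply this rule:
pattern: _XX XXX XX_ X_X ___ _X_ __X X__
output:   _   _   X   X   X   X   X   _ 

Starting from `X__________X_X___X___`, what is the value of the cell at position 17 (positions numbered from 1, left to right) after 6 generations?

X

X_XXXXXXXXXXXX_XXX_XX
XX___________XX__XX__
_X_XXXXXXXXXX_X_X_X_X
XXX_________XXXXXXXXX
__X_XXXXXXXX_________
XXXX_______X_XXXXXXXX
position 17 holds X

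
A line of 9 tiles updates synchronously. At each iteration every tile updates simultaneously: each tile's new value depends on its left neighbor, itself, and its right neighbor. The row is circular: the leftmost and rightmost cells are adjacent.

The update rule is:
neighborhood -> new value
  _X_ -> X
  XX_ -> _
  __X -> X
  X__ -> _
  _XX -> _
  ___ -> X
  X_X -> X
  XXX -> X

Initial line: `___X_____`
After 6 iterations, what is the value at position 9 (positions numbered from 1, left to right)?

XXXX_XXXX
XXX_X_XXX
XX_XXX_XX
X_X_X_X_X
_XXXXXXX_
X_XXXXX__
position 9 holds _

_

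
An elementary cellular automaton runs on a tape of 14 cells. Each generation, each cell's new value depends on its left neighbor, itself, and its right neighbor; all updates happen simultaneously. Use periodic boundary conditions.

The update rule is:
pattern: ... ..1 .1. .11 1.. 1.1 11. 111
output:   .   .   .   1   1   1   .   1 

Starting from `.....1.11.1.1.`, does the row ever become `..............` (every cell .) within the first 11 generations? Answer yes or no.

no

......11.1.1.1
1.....1.1.1.1.
.1.....1.1.1.1
1.1.....1.1.1.
.1.1.....1.1.1
1.1.1.....1.1.
.1.1.1.....1.1
1.1.1.1.....1.
.1.1.1.1.....1
1.1.1.1.1.....
.1.1.1.1.1....
generation 11 is .1.1.1.1.1...., still not uniform .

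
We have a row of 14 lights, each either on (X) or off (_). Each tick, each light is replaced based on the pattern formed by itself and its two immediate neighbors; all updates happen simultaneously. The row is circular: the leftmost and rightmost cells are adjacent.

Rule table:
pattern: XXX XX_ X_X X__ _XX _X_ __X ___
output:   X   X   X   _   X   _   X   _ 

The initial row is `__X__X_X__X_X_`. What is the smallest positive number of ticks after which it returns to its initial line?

14

tick 1: _X__X_X__X_X__
tick 2: X__X_X__X_X___
tick 3: __X_X__X_X___X
tick 4: _X_X__X_X___X_
tick 5: X_X__X_X___X__
tick 6: _X__X_X___X__X
tick 7: X__X_X___X__X_
tick 8: __X_X___X__X_X
tick 9: _X_X___X__X_X_
tick 10: X_X___X__X_X__
tick 11: _X___X__X_X__X
tick 12: X___X__X_X__X_
tick 13: ___X__X_X__X_X
tick 14: __X__X_X__X_X_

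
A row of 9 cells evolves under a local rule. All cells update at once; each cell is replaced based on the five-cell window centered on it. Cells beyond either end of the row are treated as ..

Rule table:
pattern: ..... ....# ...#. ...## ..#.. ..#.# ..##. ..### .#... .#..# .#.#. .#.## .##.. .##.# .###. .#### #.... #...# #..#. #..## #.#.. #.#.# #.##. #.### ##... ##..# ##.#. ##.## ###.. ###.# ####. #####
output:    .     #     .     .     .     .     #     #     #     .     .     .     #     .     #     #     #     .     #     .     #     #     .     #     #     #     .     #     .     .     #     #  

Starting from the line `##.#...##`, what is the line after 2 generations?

#..##..##
...###.##

...###.##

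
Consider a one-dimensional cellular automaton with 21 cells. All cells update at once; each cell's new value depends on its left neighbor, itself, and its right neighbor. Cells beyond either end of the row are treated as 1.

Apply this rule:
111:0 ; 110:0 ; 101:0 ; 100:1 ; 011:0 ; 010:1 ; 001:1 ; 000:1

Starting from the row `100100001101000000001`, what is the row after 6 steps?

step 1: 011111110001111111110
step 2: 000000001110000000000
step 3: 111111110001111111111
step 4: 000000001110000000000  (repeats step 2; period 2)
step 6: 000000001110000000000

000000001110000000000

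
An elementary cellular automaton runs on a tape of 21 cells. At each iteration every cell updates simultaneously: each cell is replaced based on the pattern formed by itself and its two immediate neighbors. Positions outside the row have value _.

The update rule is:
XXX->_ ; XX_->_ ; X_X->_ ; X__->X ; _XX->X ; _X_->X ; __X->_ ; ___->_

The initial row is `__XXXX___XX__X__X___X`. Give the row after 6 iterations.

iteration 1: __X___X__X_X_XX_XX__X
iteration 2: __XX__XX_X_X_X__X_X_X
iteration 3: __X_X_X__X_X_XX_X_X_X
iteration 4: __X_X_XX_X_X_X__X_X_X
iteration 5: __X_X_X__X_X_XX_X_X_X  (repeats iteration 3; period 2)
iteration 6: __X_X_XX_X_X_X__X_X_X

__X_X_XX_X_X_X__X_X_X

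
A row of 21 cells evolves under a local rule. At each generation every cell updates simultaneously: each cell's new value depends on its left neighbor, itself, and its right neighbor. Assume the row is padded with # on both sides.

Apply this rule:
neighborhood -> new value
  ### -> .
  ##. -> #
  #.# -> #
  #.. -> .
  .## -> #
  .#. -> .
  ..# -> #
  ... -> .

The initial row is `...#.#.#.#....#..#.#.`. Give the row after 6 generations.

..#.#.#.#....#..#.#.#
.#.#.#.#....#..#.#.##
#.#.#.#....#..#.#.##.
##.#.#....#..#.#.####
.##.#....#..#.#.##...
####....#..#.#.###..#

####....#..#.#.###..#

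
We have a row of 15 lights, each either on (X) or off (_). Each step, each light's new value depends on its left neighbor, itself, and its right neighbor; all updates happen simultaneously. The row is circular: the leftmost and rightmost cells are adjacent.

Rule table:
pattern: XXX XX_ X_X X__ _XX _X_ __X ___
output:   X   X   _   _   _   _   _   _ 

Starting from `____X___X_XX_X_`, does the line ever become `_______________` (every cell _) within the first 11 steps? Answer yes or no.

___________X___
_______________
all cells are _ at step 2

yes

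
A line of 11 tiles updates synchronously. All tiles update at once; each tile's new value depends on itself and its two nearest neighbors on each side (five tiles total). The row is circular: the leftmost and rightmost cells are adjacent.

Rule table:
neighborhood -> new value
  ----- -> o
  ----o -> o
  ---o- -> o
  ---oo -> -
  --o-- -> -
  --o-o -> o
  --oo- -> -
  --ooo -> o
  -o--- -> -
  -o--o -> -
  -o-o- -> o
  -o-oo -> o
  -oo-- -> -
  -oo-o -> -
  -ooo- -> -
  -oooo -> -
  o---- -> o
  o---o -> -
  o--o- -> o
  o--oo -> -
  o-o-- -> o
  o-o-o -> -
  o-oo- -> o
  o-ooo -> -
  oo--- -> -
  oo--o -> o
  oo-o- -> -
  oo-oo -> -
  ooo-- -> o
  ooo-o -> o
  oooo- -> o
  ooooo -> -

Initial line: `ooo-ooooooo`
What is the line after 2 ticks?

----ooooooo

tick 1: -oo--------
tick 2: ----ooooooo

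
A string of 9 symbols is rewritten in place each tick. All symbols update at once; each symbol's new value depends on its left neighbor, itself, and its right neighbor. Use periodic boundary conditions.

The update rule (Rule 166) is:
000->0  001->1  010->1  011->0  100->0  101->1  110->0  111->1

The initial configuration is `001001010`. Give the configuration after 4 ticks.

010100010

tick 1: 011011110
tick 2: 100101100
tick 3: 101110001
tick 4: 010100010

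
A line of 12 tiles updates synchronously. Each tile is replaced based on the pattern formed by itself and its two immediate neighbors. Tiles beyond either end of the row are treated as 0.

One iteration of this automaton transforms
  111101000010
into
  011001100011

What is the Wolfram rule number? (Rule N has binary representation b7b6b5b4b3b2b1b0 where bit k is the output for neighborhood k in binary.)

148

position 1: 111 → 1  (bit 7 = 1)
position 3: 110 → 0  (bit 6 = 0)
position 4: 101 → 0  (bit 5 = 0)
position 6: 100 → 1  (bit 4 = 1)
position 0: 011 → 0  (bit 3 = 0)
position 5: 010 → 1  (bit 2 = 1)
position 9: 001 → 0  (bit 1 = 0)
position 7: 000 → 0  (bit 0 = 0)
bits b7..b0 = 10010100 = 148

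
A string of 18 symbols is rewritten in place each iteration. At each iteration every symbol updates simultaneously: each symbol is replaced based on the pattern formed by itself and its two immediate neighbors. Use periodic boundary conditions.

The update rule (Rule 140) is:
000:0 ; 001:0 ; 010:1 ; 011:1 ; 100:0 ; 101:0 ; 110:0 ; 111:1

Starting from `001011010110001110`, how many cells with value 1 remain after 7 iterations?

5

001010010100001100
001010010100001000
001010010100001000  (fixed point — unchanged through iteration 7)
count of 1: 5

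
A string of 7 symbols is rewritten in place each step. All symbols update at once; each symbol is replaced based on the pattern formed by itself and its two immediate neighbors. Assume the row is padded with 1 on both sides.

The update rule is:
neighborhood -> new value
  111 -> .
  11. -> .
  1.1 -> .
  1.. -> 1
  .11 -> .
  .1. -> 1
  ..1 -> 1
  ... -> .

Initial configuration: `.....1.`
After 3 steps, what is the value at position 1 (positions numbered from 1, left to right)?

.

step 1: 1...11.
step 2: .1.1...
step 3: .1.11.1
position 1 holds .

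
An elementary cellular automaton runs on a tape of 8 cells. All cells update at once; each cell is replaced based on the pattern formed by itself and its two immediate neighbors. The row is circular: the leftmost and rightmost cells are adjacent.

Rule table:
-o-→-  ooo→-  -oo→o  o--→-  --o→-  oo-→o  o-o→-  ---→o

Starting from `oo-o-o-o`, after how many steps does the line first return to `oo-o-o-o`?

step 1: -o-----o
step 2: ---ooo--
step 3: oo-o-o-o

3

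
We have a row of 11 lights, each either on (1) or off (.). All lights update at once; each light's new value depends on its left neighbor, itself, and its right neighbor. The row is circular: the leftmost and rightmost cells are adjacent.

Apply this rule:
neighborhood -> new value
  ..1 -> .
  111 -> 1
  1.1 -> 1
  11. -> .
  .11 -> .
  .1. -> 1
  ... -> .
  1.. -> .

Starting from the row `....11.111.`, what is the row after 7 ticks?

......1.1..
......111..
.......1...
.......1...  (fixed point — unchanged through tick 7)

.......1...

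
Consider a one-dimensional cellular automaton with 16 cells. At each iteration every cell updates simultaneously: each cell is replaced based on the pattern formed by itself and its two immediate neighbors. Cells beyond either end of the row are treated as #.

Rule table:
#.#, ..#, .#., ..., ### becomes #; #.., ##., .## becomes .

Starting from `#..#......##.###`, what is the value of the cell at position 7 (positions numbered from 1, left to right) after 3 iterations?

.

..##.#####..#.##
.#..#.###..###.#
##.###.#..#.#.#.
position 7 holds .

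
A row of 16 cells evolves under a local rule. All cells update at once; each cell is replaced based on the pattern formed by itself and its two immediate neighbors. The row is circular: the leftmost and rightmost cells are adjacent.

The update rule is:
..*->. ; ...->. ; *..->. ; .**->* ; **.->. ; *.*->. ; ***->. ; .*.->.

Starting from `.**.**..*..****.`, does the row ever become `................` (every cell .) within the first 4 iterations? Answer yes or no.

yes

.*..*......*....
................
all cells are . at iteration 2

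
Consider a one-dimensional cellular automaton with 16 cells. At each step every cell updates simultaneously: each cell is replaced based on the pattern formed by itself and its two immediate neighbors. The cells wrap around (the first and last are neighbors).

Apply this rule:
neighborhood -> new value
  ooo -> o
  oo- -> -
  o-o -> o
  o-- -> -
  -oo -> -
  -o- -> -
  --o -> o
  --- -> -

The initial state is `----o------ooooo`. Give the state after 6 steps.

-----o-o-o----o-

---o------o-ooo-
--o------o-o-o--
-o------o-o-o---
o------o-o-o----
------o-o-o----o
-----o-o-o----o-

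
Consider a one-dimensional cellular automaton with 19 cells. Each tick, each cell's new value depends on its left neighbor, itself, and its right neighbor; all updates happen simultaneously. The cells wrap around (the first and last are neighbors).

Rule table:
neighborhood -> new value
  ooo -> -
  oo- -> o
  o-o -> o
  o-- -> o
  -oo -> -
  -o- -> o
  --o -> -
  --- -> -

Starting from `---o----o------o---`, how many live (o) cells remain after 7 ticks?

tick 1: ---oo---oo-----oo--
tick 2: ----oo---oo-----oo-
tick 3: -----oo---oo-----oo
tick 4: o-----oo---oo-----o
tick 5: oo-----oo---oo-----
tick 6: -oo-----oo---oo----
tick 7: --oo-----oo---oo---
count of o: 6

6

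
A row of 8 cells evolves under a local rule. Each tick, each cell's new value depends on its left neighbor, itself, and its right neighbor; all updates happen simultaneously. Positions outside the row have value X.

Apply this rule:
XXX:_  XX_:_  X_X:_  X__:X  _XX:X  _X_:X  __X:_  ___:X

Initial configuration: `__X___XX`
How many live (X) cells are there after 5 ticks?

5

X_XXX_X_
__X___X_
X_XXX_X_  (repeats tick 1; period 2)
tick 5: X_XXX_X_
count of X: 5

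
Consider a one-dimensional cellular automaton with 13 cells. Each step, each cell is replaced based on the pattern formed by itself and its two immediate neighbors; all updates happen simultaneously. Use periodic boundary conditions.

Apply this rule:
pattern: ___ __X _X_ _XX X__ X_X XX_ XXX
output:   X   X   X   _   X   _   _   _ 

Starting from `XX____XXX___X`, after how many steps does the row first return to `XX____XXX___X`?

__XXXX___XXX_
XX____XXX___X

2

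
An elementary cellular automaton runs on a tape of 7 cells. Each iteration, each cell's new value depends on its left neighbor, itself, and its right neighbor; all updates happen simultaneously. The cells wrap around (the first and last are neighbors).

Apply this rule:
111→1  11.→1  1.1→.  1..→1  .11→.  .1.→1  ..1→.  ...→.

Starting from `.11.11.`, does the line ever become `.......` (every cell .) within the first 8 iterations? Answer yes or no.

..1..11
1.11..1
1..11..
11..11.
.11..1.
..11.11
1..1..1
11.11..
iteration 8 is 11.11.., still not uniform .

no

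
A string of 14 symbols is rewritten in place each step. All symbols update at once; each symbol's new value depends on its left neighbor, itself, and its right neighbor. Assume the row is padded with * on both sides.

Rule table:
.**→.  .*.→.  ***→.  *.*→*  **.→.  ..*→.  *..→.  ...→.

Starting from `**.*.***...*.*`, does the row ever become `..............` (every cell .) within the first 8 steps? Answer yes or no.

yes

step 1: ..*.*.......*.
step 2: ...*.........*
step 3: ..............
all cells are . at step 3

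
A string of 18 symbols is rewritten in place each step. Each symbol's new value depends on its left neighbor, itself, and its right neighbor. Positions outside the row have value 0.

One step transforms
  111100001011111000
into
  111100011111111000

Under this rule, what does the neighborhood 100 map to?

0

At position 4 the neighborhood is 100; the next row has 0 there.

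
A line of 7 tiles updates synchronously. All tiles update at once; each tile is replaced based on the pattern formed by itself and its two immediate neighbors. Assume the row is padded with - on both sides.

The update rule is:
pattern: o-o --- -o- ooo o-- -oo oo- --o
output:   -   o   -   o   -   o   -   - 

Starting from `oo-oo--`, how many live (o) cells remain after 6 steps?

o--o--o
-------
ooooooo
oooooo-
ooooo--
oooo--o
count of o: 5

5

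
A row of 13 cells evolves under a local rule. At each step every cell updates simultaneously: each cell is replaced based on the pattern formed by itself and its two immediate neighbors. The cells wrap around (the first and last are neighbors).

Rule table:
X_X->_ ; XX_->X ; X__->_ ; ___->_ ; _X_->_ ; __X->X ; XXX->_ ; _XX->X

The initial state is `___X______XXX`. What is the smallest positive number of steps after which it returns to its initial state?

__X______XX_X
_X______XXX__
X______XX_X__
______XXX___X
_____XX_X__X_
____XXX___X__
___XX_X__X___
__XXX___X____
_XX_X__X_____
XXX___X______
X_X__X______X
X___X______XX
X__X______XX_
__X______XXX_
_X______XX_X_
X______XXX___
______XX_X__X
_____XXX___X_
____XX_X__X__
___XXX___X___
__XX_X__X____
_XXX___X_____
XX_X__X______
XX___X______X
_X__X______XX
___X______XXX

26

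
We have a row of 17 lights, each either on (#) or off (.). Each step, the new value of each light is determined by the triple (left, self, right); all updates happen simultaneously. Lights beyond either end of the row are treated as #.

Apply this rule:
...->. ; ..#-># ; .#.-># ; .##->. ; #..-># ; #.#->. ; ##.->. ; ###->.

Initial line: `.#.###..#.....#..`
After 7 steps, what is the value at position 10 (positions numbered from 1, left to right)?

.

.#....####...####
.##..#....#.#....
...####..##.##..#
#.#....##.....##.
..##..#..#...#...
##..#######.###.#
..##.............
position 10 holds .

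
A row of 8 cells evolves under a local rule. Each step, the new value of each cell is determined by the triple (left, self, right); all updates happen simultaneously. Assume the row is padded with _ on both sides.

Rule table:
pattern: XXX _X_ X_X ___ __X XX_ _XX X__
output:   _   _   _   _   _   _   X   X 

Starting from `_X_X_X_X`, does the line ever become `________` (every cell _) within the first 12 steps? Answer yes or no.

yes

________
all cells are _ at step 1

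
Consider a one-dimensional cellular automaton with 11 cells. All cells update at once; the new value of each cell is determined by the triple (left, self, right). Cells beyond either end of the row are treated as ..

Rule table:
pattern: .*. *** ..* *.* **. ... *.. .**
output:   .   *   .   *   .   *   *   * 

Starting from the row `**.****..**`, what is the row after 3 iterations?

.***.*.*.*.

*.****.*.*.
.****.*.*.*
.***.*.*.*.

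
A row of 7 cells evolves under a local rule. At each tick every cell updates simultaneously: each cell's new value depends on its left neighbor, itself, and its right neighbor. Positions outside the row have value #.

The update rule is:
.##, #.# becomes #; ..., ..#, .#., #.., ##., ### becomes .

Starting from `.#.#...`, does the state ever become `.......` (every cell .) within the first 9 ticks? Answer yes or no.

#.#....
.#.....
#......
.......
all cells are . at tick 4

yes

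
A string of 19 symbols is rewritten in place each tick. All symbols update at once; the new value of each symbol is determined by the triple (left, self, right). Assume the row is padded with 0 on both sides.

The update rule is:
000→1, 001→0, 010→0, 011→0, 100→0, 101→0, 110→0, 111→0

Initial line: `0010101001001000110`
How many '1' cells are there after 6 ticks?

tick 1: 1000000000000010000
tick 2: 0011111111111000111
tick 3: 1000000000000010000  (repeats tick 1; period 2)
tick 6: 0011111111111000111
count of 1: 14

14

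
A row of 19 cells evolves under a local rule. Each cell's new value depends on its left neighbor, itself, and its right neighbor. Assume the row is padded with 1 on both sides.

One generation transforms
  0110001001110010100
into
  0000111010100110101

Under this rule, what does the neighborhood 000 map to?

1

At position 4 the neighborhood is 000; the next row has 1 there.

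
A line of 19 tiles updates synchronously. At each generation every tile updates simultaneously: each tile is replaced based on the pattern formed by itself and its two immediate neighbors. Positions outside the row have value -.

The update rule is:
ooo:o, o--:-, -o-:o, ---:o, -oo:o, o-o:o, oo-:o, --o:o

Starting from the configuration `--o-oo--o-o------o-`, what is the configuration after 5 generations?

oooooo-oooo-oooooo-
oooooooooooooooooo-
oooooooooooooooooo-  (fixed point — unchanged through generation 5)

oooooooooooooooooo-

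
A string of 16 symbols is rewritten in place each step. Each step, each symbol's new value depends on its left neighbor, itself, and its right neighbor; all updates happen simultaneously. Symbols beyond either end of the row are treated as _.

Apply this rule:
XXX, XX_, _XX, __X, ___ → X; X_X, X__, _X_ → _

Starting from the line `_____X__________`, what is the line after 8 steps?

XXXXX__XXXXXXXXX
XXXXX_XXXXXXXXXX
XXXXX_XXXXXXXXXX  (fixed point — unchanged through step 8)

XXXXX_XXXXXXXXXX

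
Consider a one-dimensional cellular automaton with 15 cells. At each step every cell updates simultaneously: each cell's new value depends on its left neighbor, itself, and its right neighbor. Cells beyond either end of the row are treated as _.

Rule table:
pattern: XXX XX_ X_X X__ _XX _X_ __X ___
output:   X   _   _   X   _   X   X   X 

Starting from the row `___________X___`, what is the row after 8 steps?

_XXX___X___XXX_

step 1: XXXXXXXXXXXXXXX
step 2: _XXXXXXXXXXXXX_
step 3: X_XXXXXXXXXXX_X
step 4: X__XXXXXXXXX__X
step 5: XXX_XXXXXXX_XXX
step 6: _X___XXXXX___X_
step 7: XXXXX_XXX_XXXXX
step 8: _XXX___X___XXX_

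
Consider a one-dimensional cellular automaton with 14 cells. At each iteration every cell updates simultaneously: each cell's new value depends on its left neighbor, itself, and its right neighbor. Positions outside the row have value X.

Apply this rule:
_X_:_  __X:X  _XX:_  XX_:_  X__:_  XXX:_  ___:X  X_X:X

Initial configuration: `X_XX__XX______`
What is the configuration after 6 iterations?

_X___X___XXXXX
X__XX__XX_____
__X___X___XXXX
_X__XX__XX____
X__X___X___XXX
__X__XX__XX___

__X__XX__XX___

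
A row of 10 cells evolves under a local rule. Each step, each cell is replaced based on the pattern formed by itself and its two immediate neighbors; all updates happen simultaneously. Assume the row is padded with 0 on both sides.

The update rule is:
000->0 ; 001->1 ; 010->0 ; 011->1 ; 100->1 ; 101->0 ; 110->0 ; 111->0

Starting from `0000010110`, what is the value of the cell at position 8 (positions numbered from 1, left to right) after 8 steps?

0

0000100101
0001011000
0010010100
0101100010
1001010101
0110000000
1101000000
1000100000
position 8 holds 0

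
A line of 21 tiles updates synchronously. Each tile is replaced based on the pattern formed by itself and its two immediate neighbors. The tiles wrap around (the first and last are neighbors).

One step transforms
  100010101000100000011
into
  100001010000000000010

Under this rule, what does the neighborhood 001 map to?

At position 3 the neighborhood is 001; the next row has 0 there.

0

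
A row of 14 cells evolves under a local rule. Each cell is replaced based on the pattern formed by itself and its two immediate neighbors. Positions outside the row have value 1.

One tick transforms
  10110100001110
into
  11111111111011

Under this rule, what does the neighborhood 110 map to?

At position 0 the neighborhood is 110; the next row has 1 there.

1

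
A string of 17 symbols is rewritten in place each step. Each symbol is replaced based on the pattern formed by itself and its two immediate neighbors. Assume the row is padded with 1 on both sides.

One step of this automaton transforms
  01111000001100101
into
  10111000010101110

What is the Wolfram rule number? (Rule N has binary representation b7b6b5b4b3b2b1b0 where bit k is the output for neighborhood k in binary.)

position 2: 111 → 1  (bit 7 = 1)
position 4: 110 → 1  (bit 6 = 1)
position 0: 101 → 1  (bit 5 = 1)
position 5: 100 → 0  (bit 4 = 0)
position 1: 011 → 0  (bit 3 = 0)
position 14: 010 → 1  (bit 2 = 1)
position 9: 001 → 1  (bit 1 = 1)
position 6: 000 → 0  (bit 0 = 0)
bits b7..b0 = 11100110 = 230

230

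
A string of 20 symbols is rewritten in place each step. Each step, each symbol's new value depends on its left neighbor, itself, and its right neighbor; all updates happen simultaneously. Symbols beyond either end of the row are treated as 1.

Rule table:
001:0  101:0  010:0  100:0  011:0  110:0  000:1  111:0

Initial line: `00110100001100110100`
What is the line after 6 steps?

00000001100000000000
01111100001111111110
00000001100000000000  (repeats step 1; period 2)
step 6: 01111100001111111110

01111100001111111110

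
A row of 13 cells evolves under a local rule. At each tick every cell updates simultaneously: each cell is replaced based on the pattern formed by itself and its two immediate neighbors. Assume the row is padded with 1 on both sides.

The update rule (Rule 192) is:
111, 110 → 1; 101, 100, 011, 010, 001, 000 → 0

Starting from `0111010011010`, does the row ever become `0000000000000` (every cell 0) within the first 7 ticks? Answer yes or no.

yes

tick 1: 0011000001000
tick 2: 0001000000000
tick 3: 0000000000000
all cells are 0 at tick 3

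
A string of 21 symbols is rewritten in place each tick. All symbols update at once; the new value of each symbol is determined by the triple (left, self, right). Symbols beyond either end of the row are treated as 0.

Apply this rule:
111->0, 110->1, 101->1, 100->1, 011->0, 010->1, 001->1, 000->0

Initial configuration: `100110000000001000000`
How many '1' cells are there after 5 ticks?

111011000000011100000
001101100000100110000
010110110001111011000
111011011010001101100
001101101111010110110
count of 1: 13

13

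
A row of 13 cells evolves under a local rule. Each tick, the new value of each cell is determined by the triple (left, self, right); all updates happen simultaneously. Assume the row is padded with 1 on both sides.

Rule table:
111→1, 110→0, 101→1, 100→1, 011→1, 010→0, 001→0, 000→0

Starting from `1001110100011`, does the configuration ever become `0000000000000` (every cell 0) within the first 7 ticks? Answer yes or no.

no

0101101010011
1011010101011
0110101010111
1101010101111
1010101011111
0101010111111
1010101111111
tick 7 is 1010101111111, still not uniform 0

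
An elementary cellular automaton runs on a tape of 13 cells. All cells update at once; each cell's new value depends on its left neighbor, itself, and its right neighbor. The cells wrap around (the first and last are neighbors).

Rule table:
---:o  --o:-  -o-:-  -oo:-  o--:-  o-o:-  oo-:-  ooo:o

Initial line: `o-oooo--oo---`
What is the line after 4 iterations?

oo-----------

iteration 1: ---oo------o-
iteration 2: oo----oooo---
iteration 3: ---oo--oo--o-
iteration 4: oo-----------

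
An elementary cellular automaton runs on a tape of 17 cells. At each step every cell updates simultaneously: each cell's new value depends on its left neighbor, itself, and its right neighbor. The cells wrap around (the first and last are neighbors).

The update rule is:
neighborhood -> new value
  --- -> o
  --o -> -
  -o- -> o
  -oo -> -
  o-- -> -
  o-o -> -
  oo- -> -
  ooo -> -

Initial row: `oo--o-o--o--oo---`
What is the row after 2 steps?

step 1: ----o-o--o-----o-
step 2: ooo-o-o--o-ooo-o-

ooo-o-o--o-ooo-o-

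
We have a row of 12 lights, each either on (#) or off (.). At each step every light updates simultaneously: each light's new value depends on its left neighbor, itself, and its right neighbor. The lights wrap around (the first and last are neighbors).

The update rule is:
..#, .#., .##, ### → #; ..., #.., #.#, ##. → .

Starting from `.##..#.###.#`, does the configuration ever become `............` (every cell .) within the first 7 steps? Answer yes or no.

.#..##.##..#
.#.##..#..##
.#.#..##.##.
##.#.##..#..
#..#.#..##.#
..##.#.##..#
.##..#.#..##
step 7 is .##..#.#..##, still not uniform .

no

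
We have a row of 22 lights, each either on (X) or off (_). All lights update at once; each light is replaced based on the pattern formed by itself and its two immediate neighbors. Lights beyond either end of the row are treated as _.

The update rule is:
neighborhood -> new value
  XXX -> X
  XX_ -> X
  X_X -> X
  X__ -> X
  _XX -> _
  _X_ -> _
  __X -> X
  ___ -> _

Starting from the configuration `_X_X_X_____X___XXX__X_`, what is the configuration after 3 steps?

X_X_X_X___X_X_X_XXXX_X
_X_X_X_X_X_X_X_X_XXXX_
X_X_X_X_X_X_X_X_X_XXXX

X_X_X_X_X_X_X_X_X_XXXX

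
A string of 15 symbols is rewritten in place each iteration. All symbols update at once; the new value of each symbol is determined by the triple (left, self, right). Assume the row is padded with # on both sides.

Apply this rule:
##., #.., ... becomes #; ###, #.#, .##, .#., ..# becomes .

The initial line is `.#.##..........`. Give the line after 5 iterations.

....##########.
###..........#.
..##########...
#..........###.
##########...#.

##########...#.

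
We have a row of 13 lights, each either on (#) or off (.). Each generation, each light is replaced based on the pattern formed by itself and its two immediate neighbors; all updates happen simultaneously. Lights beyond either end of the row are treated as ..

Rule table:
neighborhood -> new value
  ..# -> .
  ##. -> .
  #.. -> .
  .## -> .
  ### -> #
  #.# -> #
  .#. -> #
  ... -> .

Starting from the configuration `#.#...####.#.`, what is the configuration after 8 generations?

###....##.##.
.#.......#...
.#.......#...  (fixed point — unchanged through generation 8)

.#.......#...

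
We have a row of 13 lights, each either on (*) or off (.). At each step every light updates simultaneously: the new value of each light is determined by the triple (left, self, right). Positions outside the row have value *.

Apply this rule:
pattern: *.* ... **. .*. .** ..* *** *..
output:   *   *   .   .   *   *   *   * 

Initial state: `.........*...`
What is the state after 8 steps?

**.**********

*********.***
********.****
*******.*****
******.******
*****.*******
****.********
***.*********
**.**********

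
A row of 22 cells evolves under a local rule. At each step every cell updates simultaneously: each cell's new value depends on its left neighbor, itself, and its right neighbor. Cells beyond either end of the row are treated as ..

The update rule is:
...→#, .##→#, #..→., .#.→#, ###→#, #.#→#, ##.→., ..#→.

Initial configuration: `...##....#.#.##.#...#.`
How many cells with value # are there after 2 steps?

15

##.#..##.#####.##.#.#.
#.##..#.#####.##.####.
count of #: 15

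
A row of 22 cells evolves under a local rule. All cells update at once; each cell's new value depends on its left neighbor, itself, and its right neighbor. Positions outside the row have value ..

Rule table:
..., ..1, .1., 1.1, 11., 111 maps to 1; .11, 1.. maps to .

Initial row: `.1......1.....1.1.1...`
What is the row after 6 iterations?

1.11.11.111111.1111111

11.111111.111111111.11
.11.111111.111111111.1
1.11.111111.1111111111
11.11.111111.111111111
.11.11.111111.11111111
1.11.11.111111.1111111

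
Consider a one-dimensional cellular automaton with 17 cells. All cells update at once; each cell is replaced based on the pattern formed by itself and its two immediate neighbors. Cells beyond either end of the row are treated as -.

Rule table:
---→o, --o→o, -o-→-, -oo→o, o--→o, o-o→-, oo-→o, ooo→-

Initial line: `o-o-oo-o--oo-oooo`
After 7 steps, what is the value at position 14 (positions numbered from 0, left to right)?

-

----oo--oooo-o--o
ooooooooo--o--oo-
o-------ooo-ooooo
-oooooooo-o-o---o
oo------o----ooo-
oooooooo-ooooo-oo
o------o-o---o-oo
position 14 holds -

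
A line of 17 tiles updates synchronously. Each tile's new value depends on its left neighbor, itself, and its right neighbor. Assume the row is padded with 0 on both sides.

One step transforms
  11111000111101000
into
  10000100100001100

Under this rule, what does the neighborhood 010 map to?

1

At position 13 the neighborhood is 010; the next row has 1 there.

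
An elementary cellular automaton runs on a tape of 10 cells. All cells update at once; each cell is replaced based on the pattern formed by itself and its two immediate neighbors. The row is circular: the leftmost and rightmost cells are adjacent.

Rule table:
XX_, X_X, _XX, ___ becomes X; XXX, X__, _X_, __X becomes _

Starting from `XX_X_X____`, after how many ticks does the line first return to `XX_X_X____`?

XXX_X__XX_
X_XX___XXX
XXXX_X_X__
X__XX_X___
___XXX__X_
XX_X_X____

6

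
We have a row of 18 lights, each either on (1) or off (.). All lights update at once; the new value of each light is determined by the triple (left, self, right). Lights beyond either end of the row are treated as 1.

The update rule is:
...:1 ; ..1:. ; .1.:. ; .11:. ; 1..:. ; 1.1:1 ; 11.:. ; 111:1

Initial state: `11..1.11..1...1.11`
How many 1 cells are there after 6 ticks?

1....1......1..1.1
..11...1111.....1.
.....1..11..111..1
.111.........1....
1.1..1111111...11.
.1....11111..1...1
count of 1: 8

8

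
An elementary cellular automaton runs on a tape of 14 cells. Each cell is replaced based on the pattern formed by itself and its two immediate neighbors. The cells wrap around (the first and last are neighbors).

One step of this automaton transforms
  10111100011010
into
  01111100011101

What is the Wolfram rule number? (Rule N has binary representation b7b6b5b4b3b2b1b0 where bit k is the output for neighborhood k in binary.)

position 3: 111 → 1  (bit 7 = 1)
position 5: 110 → 1  (bit 6 = 1)
position 1: 101 → 1  (bit 5 = 1)
position 6: 100 → 0  (bit 4 = 0)
position 2: 011 → 1  (bit 3 = 1)
position 0: 010 → 0  (bit 2 = 0)
position 8: 001 → 0  (bit 1 = 0)
position 7: 000 → 0  (bit 0 = 0)
bits b7..b0 = 11101000 = 232

232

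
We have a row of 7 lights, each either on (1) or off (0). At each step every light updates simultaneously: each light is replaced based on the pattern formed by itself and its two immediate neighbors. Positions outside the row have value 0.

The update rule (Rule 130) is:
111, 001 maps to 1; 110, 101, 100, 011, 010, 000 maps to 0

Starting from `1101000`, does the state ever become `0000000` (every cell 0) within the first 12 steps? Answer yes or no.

yes

step 1: 0000000
all cells are 0 at step 1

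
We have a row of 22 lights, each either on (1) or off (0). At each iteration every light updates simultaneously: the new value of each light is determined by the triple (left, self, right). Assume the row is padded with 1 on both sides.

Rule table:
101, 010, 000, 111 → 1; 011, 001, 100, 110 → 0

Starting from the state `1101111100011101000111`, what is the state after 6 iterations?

iteration 1: 1010111001001011010011
iteration 2: 0111010001001100110001
iteration 3: 1010110101000000000100
iteration 4: 0111001111011111110100
iteration 5: 1010000110101111101100
iteration 6: 0110110001110111010000

0110110001110111010000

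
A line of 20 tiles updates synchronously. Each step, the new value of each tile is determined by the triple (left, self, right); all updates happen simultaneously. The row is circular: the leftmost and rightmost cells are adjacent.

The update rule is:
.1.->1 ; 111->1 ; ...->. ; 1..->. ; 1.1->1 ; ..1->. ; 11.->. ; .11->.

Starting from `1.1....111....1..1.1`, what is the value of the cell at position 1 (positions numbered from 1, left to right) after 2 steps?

step 1: .11.....1.....1..11.
step 2: ........1.....1.....
position 1 holds .

.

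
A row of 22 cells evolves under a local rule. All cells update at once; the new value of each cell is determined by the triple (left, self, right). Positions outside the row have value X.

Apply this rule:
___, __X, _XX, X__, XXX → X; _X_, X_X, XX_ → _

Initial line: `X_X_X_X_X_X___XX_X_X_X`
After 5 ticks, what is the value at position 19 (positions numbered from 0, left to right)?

X

___________XXXX______X
XXXXXXXXXXXXXX_XXXXXXX
XXXXXXXXXXXXX__XXXXXXX
XXXXXXXXXXXX_XXXXXXXXX
XXXXXXXXXXX__XXXXXXXXX
position 19 holds X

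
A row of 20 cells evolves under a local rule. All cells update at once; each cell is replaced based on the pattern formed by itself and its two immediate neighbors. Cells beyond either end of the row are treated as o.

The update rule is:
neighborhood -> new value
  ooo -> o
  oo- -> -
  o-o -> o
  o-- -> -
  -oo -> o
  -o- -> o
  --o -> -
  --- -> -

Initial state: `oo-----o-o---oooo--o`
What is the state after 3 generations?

-------o-----o-----o

o------ooo---ooo---o
-------oo----oo----o
-------o-----o-----o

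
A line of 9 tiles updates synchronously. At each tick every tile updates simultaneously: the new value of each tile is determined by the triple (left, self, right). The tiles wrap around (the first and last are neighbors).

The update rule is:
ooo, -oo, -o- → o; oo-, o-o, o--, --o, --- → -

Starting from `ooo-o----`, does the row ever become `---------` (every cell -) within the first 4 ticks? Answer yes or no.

tick 1: oo--o----
tick 2: o---o----
tick 3: o---o----  (fixed point — unchanged through tick 4)
tick 4 is o---o----, still not uniform -

no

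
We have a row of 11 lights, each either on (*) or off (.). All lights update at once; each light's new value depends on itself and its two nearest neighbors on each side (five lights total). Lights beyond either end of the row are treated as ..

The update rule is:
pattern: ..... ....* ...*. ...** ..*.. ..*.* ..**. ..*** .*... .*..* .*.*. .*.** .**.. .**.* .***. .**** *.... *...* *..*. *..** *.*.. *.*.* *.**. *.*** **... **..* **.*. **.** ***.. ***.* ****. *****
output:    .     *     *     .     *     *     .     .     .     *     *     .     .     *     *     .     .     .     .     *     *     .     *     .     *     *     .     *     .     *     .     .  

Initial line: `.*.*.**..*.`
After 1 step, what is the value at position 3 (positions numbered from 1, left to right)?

*

step 1: ***..*.*.*.
position 3 holds *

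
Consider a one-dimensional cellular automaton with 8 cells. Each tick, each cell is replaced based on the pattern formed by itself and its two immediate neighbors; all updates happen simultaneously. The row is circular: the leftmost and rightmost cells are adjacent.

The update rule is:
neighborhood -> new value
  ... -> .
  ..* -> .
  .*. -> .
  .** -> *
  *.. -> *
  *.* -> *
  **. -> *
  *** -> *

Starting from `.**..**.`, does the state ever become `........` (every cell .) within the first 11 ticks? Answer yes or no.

no

.***.***
********
********  (fixed point — unchanged through tick 11)
tick 11 is ********, still not uniform .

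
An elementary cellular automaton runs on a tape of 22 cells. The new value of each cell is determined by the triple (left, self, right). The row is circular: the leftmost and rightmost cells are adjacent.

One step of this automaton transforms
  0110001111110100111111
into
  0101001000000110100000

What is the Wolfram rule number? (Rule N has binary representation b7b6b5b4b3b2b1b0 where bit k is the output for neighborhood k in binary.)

position 7: 111 → 0  (bit 7 = 0)
position 2: 110 → 0  (bit 6 = 0)
position 0: 101 → 0  (bit 5 = 0)
position 3: 100 → 1  (bit 4 = 1)
position 1: 011 → 1  (bit 3 = 1)
position 13: 010 → 1  (bit 2 = 1)
position 5: 001 → 0  (bit 1 = 0)
position 4: 000 → 0  (bit 0 = 0)
bits b7..b0 = 00011100 = 28

28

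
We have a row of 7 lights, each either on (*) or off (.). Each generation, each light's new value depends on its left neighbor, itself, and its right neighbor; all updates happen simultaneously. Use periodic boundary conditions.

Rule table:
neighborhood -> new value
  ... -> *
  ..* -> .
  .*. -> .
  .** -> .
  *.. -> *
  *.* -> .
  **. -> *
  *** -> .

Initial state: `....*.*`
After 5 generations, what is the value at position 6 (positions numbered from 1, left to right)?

*

***....
..****.
*....**
****...
...***.
position 6 holds *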